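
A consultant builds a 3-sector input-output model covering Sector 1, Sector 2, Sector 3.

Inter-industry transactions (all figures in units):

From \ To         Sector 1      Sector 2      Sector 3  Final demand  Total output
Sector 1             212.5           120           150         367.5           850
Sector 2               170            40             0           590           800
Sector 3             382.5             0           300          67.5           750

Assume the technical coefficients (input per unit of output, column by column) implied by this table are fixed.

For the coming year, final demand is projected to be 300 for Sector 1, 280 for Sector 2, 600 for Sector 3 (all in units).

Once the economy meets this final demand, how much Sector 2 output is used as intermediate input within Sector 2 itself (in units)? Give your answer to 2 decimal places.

Technical coefficients a_ij = z_ij / X_j:
  a_11 = 212.5/850 = 0.25, a_21 = 170/850 = 0.20, a_31 = 382.5/850 = 0.45
  a_12 = 120/800 = 0.15, a_22 = 40/800 = 0.05, a_32 = 0/800 = 0.00
  a_13 = 150/750 = 0.20, a_23 = 0/750 = 0.00, a_33 = 300/750 = 0.40
I − A =
  [   0.75    -0.15    -0.20]
  [  -0.20     0.95     0.00]
  [  -0.45     0.00     0.60]
Cofactors of I−A, C_ij = (−1)^(i+j)·(minor ij) (rows/columns in the sector order above):
  C_11 = (0.95)(0.60) − (0.00)(0.00) = 0.5700
  C_12 = −[(-0.20)(0.60) − (0.00)(-0.45)] = 0.1200
  C_13 = (-0.20)(0.00) − (0.95)(-0.45) = 0.4275
  C_21 = −[(-0.15)(0.60) − (-0.20)(0.00)] = 0.0900
  C_22 = (0.75)(0.60) − (-0.20)(-0.45) = 0.3600
  C_23 = −[(0.75)(0.00) − (-0.15)(-0.45)] = 0.0675
  C_31 = (-0.15)(0.00) − (-0.20)(0.95) = 0.1900
  C_32 = −[(0.75)(0.00) − (-0.20)(-0.20)] = 0.0400
  C_33 = (0.75)(0.95) − (-0.15)(-0.20) = 0.6825
det(I−A) = Σ_j (I−A)_1j·C_1j = (0.75)(0.5700) + (-0.15)(0.1200) + (-0.20)(0.4275) = 0.3240
adj(I−A) = Cᵀ =
  [ 0.5700   0.0900   0.1900]
  [ 0.1200   0.3600   0.0400]
  [ 0.4275   0.0675   0.6825]
(I − A)⁻¹ = adj(I−A) / det(I−A) ≈
  [   1.7593     0.2778     0.5864]
  [   0.3704     1.1111     0.1235]
  [   1.3194     0.2083     2.1065]
First solve x = (I − A)⁻¹ d = adj(I−A)·d / det(I−A); in particular x_2 = (0.1200·300 + 0.3600·280 + 0.0400·600) / 0.3240 = 160.80 / 0.3240 ≈ 496.2963.
Intermediate flow from 2 to 2: z_22 = a_22 · x_2 = 0.05 × 160.80 / 0.3240 = 8.04 / 0.3240 ≈ 24.81.

z_22 = 24.81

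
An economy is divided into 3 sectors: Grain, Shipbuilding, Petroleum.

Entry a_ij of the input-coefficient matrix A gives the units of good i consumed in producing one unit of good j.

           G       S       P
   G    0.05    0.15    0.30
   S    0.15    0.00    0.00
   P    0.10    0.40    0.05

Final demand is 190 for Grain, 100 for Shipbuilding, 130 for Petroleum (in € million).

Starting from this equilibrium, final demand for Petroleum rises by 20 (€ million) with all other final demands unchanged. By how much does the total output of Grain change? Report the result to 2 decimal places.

I − A =
  [   0.95    -0.15    -0.30]
  [  -0.15     1.00     0.00]
  [  -0.10    -0.40     0.95]
Cofactors of I−A, C_ij = (−1)^(i+j)·(minor ij) (rows/columns in the sector order above):
  C_11 = (1.00)(0.95) − (0.00)(-0.40) = 0.9500
  C_12 = −[(-0.15)(0.95) − (0.00)(-0.10)] = 0.1425
  C_13 = (-0.15)(-0.40) − (1.00)(-0.10) = 0.1600
  C_21 = −[(-0.15)(0.95) − (-0.30)(-0.40)] = 0.2625
  C_22 = (0.95)(0.95) − (-0.30)(-0.10) = 0.8725
  C_23 = −[(0.95)(-0.40) − (-0.15)(-0.10)] = 0.3950
  C_31 = (-0.15)(0.00) − (-0.30)(1.00) = 0.3000
  C_32 = −[(0.95)(0.00) − (-0.30)(-0.15)] = 0.0450
  C_33 = (0.95)(1.00) − (-0.15)(-0.15) = 0.9275
det(I−A) = Σ_j (I−A)_1j·C_1j = (0.95)(0.9500) + (-0.15)(0.1425) + (-0.30)(0.1600) = 0.833125
adj(I−A) = Cᵀ =
  [ 0.9500   0.2625   0.3000]
  [ 0.1425   0.8725   0.0450]
  [ 0.1600   0.3950   0.9275]
(I − A)⁻¹ = adj(I−A) / det(I−A) ≈
  [   1.1403     0.3151     0.3601]
  [   0.1710     1.0473     0.0540]
  [   0.1920     0.4741     1.1133]
Δx = (I − A)⁻¹ Δd with Δd having +20 in the Petroleum component and 0 elsewhere.
So Δx_G = L_GP · (+20), where L_GP = adj(I−A)_GP / det(I−A) = 0.3000 / 0.833125.
Δx_G = 0.3000 × (+20) / 0.833125 = 6.00 / 0.833125 ≈ 7.20.

Δx_G = 7.20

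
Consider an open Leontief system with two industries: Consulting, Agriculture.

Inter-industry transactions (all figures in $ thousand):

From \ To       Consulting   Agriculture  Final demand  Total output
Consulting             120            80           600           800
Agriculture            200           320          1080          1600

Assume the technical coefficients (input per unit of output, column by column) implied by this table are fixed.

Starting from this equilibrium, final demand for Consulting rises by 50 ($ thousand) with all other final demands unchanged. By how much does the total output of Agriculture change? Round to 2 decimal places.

Technical coefficients a_ij = z_ij / X_j:
  a_CC = 120/800 = 0.15, a_AC = 200/800 = 0.25
  a_CA = 80/1600 = 0.05, a_AA = 320/1600 = 0.20
I − A =
  [   0.85    -0.05]
  [  -0.25     0.80]
det(I−A) = (0.85)(0.80) − (-0.05)(-0.25) = 0.6675
adj(I−A) = [[0.80, 0.05], [0.25, 0.85]]
(I − A)⁻¹ = adj(I−A) / det(I−A) ≈
  [   1.1985     0.0749]
  [   0.3745     1.2734]
Δx = (I − A)⁻¹ Δd with Δd having +50 in the Consulting component and 0 elsewhere.
So Δx_A = L_AC · (+50), where L_AC = adj(I−A)_AC / det(I−A) = 0.25 / 0.6675.
Δx_A = 0.25 × (+50) / 0.6675 = 12.50 / 0.6675 ≈ 18.73.

Δx_A = 18.73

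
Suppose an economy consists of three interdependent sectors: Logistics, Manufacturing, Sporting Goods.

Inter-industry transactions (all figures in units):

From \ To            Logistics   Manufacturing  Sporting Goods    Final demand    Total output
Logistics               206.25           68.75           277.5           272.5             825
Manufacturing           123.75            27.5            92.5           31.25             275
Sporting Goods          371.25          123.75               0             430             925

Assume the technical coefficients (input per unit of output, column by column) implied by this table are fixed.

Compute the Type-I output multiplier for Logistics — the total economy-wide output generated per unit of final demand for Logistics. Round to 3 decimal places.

m_1 = 3.378

Technical coefficients a_ij = z_ij / X_j:
  a_11 = 206.25/825 = 0.25, a_21 = 123.75/825 = 0.15, a_31 = 371.25/825 = 0.45
  a_12 = 68.75/275 = 0.25, a_22 = 27.5/275 = 0.10, a_32 = 123.75/275 = 0.45
  a_13 = 277.5/925 = 0.30, a_23 = 92.5/925 = 0.10, a_33 = 0/925 = 0.00
I − A =
  [   0.75    -0.25    -0.30]
  [  -0.15     0.90    -0.10]
  [  -0.45    -0.45     1.00]
Cofactors of I−A, C_ij = (−1)^(i+j)·(minor ij) (rows/columns in the sector order above):
  C_11 = (0.90)(1.00) − (-0.10)(-0.45) = 0.8550
  C_12 = −[(-0.15)(1.00) − (-0.10)(-0.45)] = 0.1950
  C_13 = (-0.15)(-0.45) − (0.90)(-0.45) = 0.4725
  C_21 = −[(-0.25)(1.00) − (-0.30)(-0.45)] = 0.3850
  C_22 = (0.75)(1.00) − (-0.30)(-0.45) = 0.6150
  C_23 = −[(0.75)(-0.45) − (-0.25)(-0.45)] = 0.4500
  C_31 = (-0.25)(-0.10) − (-0.30)(0.90) = 0.2950
  C_32 = −[(0.75)(-0.10) − (-0.30)(-0.15)] = 0.1200
  C_33 = (0.75)(0.90) − (-0.25)(-0.15) = 0.6375
det(I−A) = Σ_j (I−A)_1j·C_1j = (0.75)(0.8550) + (-0.25)(0.1950) + (-0.30)(0.4725) = 0.45075
adj(I−A) = Cᵀ =
  [ 0.8550   0.3850   0.2950]
  [ 0.1950   0.6150   0.1200]
  [ 0.4725   0.4500   0.6375]
(I − A)⁻¹ = adj(I−A) / det(I−A) ≈
  [   1.8968     0.8541     0.6545]
  [   0.4326     1.3644     0.2662]
  [   1.0483     0.9983     1.4143]
The output multiplier for sector j is the column-j sum of the Leontief inverse (I − A)⁻¹ = adj(I−A) / det(I−A).
Column 1 of adj(I−A): (0.8550, 0.1950, 0.4725); det(I−A) = 0.45075.
m_1 = (0.8550 + 0.1950 + 0.4725) / 0.45075 = 1.5225 / 0.45075 ≈ 3.378.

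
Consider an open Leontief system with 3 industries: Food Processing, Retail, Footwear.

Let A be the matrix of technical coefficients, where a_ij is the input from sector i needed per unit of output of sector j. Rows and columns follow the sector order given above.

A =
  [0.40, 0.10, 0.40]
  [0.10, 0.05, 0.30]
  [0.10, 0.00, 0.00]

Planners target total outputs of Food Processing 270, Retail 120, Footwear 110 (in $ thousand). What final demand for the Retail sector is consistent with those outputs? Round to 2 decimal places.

I − A =
  [   0.60    -0.10    -0.40]
  [  -0.10     0.95    -0.30]
  [  -0.10     0.00     1.00]
d = (I − A) x:
  d_1 = (+0.60)·270 + (-0.10)·120 + (-0.40)·110 = 106.00
  d_2 = (-0.10)·270 + (+0.95)·120 + (-0.30)·110 = 54.00
  d_3 = (-0.10)·270 + (+0.00)·120 + (+1.00)·110 = 83.00

d_2 = 54.00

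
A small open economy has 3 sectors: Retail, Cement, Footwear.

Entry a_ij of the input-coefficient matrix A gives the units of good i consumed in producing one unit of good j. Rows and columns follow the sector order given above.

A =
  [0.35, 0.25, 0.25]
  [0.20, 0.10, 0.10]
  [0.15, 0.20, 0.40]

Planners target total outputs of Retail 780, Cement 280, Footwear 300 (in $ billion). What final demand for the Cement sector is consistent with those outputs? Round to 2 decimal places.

I − A =
  [   0.65    -0.25    -0.25]
  [  -0.20     0.90    -0.10]
  [  -0.15    -0.20     0.60]
d = (I − A) x:
  d_1 = (+0.65)·780 + (-0.25)·280 + (-0.25)·300 = 362.00
  d_2 = (-0.20)·780 + (+0.90)·280 + (-0.10)·300 = 66.00
  d_3 = (-0.15)·780 + (-0.20)·280 + (+0.60)·300 = 7.00

d_2 = 66.00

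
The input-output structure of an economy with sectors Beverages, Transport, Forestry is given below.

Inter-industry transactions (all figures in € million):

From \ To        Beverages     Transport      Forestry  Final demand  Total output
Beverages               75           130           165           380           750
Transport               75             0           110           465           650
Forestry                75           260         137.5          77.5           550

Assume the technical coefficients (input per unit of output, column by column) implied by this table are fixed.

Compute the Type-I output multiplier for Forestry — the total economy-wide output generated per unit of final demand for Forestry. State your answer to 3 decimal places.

Technical coefficients a_ij = z_ij / X_j:
  a_11 = 75/750 = 0.10, a_21 = 75/750 = 0.10, a_31 = 75/750 = 0.10
  a_12 = 130/650 = 0.20, a_22 = 0/650 = 0.00, a_32 = 260/650 = 0.40
  a_13 = 165/550 = 0.30, a_23 = 110/550 = 0.20, a_33 = 137.5/550 = 0.25
I − A =
  [   0.90    -0.20    -0.30]
  [  -0.10     1.00    -0.20]
  [  -0.10    -0.40     0.75]
Cofactors of I−A, C_ij = (−1)^(i+j)·(minor ij) (rows/columns in the sector order above):
  C_11 = (1.00)(0.75) − (-0.20)(-0.40) = 0.6700
  C_12 = −[(-0.10)(0.75) − (-0.20)(-0.10)] = 0.0950
  C_13 = (-0.10)(-0.40) − (1.00)(-0.10) = 0.1400
  C_21 = −[(-0.20)(0.75) − (-0.30)(-0.40)] = 0.2700
  C_22 = (0.90)(0.75) − (-0.30)(-0.10) = 0.6450
  C_23 = −[(0.90)(-0.40) − (-0.20)(-0.10)] = 0.3800
  C_31 = (-0.20)(-0.20) − (-0.30)(1.00) = 0.3400
  C_32 = −[(0.90)(-0.20) − (-0.30)(-0.10)] = 0.2100
  C_33 = (0.90)(1.00) − (-0.20)(-0.10) = 0.8800
det(I−A) = Σ_j (I−A)_1j·C_1j = (0.90)(0.6700) + (-0.20)(0.0950) + (-0.30)(0.1400) = 0.5420
adj(I−A) = Cᵀ =
  [ 0.6700   0.2700   0.3400]
  [ 0.0950   0.6450   0.2100]
  [ 0.1400   0.3800   0.8800]
(I − A)⁻¹ = adj(I−A) / det(I−A) ≈
  [   1.2362     0.4982     0.6273]
  [   0.1753     1.1900     0.3875]
  [   0.2583     0.7011     1.6236]
The output multiplier for sector j is the column-j sum of the Leontief inverse (I − A)⁻¹ = adj(I−A) / det(I−A).
Column 3 of adj(I−A): (0.3400, 0.2100, 0.8800); det(I−A) = 0.5420.
m_3 = (0.3400 + 0.2100 + 0.8800) / 0.5420 = 1.43 / 0.5420 ≈ 2.638.

m_3 = 2.638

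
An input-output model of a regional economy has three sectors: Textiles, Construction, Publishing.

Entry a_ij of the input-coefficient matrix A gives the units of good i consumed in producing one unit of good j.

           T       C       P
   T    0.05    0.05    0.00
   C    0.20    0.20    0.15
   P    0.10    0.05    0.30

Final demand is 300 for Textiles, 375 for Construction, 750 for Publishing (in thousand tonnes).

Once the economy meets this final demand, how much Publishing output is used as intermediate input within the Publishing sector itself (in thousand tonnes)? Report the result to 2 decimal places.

z_PP = 353.41

I − A =
  [   0.95    -0.05     0.00]
  [  -0.20     0.80    -0.15]
  [  -0.10    -0.05     0.70]
Cofactors of I−A, C_ij = (−1)^(i+j)·(minor ij) (rows/columns in the sector order above):
  C_11 = (0.80)(0.70) − (-0.15)(-0.05) = 0.5525
  C_12 = −[(-0.20)(0.70) − (-0.15)(-0.10)] = 0.1550
  C_13 = (-0.20)(-0.05) − (0.80)(-0.10) = 0.0900
  C_21 = −[(-0.05)(0.70) − (0.00)(-0.05)] = 0.0350
  C_22 = (0.95)(0.70) − (0.00)(-0.10) = 0.6650
  C_23 = −[(0.95)(-0.05) − (-0.05)(-0.10)] = 0.0525
  C_31 = (-0.05)(-0.15) − (0.00)(0.80) = 0.0075
  C_32 = −[(0.95)(-0.15) − (0.00)(-0.20)] = 0.1425
  C_33 = (0.95)(0.80) − (-0.05)(-0.20) = 0.7500
det(I−A) = Σ_j (I−A)_1j·C_1j = (0.95)(0.5525) + (-0.05)(0.1550) + (0.00)(0.0900) = 0.517125
adj(I−A) = Cᵀ =
  [ 0.5525   0.0350   0.0075]
  [ 0.1550   0.6650   0.1425]
  [ 0.0900   0.0525   0.7500]
(I − A)⁻¹ = adj(I−A) / det(I−A) ≈
  [   1.0684     0.0677     0.0145]
  [   0.2997     1.2860     0.2756]
  [   0.1740     0.1015     1.4503]
First solve x = (I − A)⁻¹ d = adj(I−A)·d / det(I−A); in particular x_P = (0.0900·300 + 0.0525·375 + 0.7500·750) / 0.517125 = 609.1875 / 0.517125 ≈ 1178.0276.
Intermediate flow from P to P: z_PP = a_PP · x_P = 0.30 × 609.1875 / 0.517125 = 182.75625 / 0.517125 ≈ 353.41.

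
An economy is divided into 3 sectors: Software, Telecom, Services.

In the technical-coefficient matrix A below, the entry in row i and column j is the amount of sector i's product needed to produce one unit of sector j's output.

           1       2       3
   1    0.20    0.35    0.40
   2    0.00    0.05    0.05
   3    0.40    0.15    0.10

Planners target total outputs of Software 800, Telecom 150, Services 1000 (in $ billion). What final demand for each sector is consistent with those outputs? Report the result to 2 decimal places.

d_1 = 187.50, d_2 = 92.50, d_3 = 557.50

I − A =
  [   0.80    -0.35    -0.40]
  [   0.00     0.95    -0.05]
  [  -0.40    -0.15     0.90]
d = (I − A) x:
  d_1 = (+0.80)·800 + (-0.35)·150 + (-0.40)·1000 = 187.50
  d_2 = (+0.00)·800 + (+0.95)·150 + (-0.05)·1000 = 92.50
  d_3 = (-0.40)·800 + (-0.15)·150 + (+0.90)·1000 = 557.50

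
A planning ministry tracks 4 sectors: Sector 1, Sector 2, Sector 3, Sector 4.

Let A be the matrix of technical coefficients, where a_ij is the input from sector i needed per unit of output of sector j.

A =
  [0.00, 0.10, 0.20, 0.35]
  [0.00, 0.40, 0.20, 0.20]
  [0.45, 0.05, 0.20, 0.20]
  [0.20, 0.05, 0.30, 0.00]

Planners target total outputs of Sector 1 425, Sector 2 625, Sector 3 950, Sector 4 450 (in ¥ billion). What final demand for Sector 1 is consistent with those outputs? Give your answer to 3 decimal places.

I − A =
  [   1.00    -0.10    -0.20    -0.35]
  [   0.00     0.60    -0.20    -0.20]
  [  -0.45    -0.05     0.80    -0.20]
  [  -0.20    -0.05    -0.30     1.00]
d = (I − A) x:
  d_1 = (+1.00)·425 + (-0.10)·625 + (-0.20)·950 + (-0.35)·450 = 15.000
  d_2 = (+0.00)·425 + (+0.60)·625 + (-0.20)·950 + (-0.20)·450 = 95.000
  d_3 = (-0.45)·425 + (-0.05)·625 + (+0.80)·950 + (-0.20)·450 = 447.500
  d_4 = (-0.20)·425 + (-0.05)·625 + (-0.30)·950 + (+1.00)·450 = 48.750

d_1 = 15.000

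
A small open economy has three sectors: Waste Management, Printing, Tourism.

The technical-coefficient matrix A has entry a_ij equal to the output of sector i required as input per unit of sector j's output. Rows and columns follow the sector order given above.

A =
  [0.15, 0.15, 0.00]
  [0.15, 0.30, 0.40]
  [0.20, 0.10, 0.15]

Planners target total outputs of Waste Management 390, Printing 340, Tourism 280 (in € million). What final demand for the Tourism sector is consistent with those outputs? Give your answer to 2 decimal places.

d_3 = 126.00

I − A =
  [   0.85    -0.15     0.00]
  [  -0.15     0.70    -0.40]
  [  -0.20    -0.10     0.85]
d = (I − A) x:
  d_1 = (+0.85)·390 + (-0.15)·340 + (+0.00)·280 = 280.50
  d_2 = (-0.15)·390 + (+0.70)·340 + (-0.40)·280 = 67.50
  d_3 = (-0.20)·390 + (-0.10)·340 + (+0.85)·280 = 126.00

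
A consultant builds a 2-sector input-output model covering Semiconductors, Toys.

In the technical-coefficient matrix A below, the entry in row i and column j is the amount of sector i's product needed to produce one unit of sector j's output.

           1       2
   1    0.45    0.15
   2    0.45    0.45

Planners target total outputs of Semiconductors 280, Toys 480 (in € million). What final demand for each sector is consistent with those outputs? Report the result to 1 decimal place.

d_1 = 82.0, d_2 = 138.0

I − A =
  [   0.55    -0.15]
  [  -0.45     0.55]
d = (I − A) x:
  d_1 = (+0.55)·280 + (-0.15)·480 = 82.0
  d_2 = (-0.45)·280 + (+0.55)·480 = 138.0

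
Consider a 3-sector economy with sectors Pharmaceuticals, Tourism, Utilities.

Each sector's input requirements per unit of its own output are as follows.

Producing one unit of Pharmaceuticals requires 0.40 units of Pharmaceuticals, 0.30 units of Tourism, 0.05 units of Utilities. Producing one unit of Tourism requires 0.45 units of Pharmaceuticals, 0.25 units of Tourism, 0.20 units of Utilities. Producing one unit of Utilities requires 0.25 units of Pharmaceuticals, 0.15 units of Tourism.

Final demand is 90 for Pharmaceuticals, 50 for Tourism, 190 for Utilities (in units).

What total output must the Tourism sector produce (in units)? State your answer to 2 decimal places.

x_T = 328.32

I − A =
  [   0.60    -0.45    -0.25]
  [  -0.30     0.75    -0.15]
  [  -0.05    -0.20     1.00]
Cofactors of I−A, C_ij = (−1)^(i+j)·(minor ij) (rows/columns in the sector order above):
  C_11 = (0.75)(1.00) − (-0.15)(-0.20) = 0.7200
  C_12 = −[(-0.30)(1.00) − (-0.15)(-0.05)] = 0.3075
  C_13 = (-0.30)(-0.20) − (0.75)(-0.05) = 0.0975
  C_21 = −[(-0.45)(1.00) − (-0.25)(-0.20)] = 0.5000
  C_22 = (0.60)(1.00) − (-0.25)(-0.05) = 0.5875
  C_23 = −[(0.60)(-0.20) − (-0.45)(-0.05)] = 0.1425
  C_31 = (-0.45)(-0.15) − (-0.25)(0.75) = 0.2550
  C_32 = −[(0.60)(-0.15) − (-0.25)(-0.30)] = 0.1650
  C_33 = (0.60)(0.75) − (-0.45)(-0.30) = 0.3150
det(I−A) = Σ_j (I−A)_1j·C_1j = (0.60)(0.7200) + (-0.45)(0.3075) + (-0.25)(0.0975) = 0.26925
adj(I−A) = Cᵀ =
  [ 0.7200   0.5000   0.2550]
  [ 0.3075   0.5875   0.1650]
  [ 0.0975   0.1425   0.3150]
(I − A)⁻¹ = adj(I−A) / det(I−A) ≈
  [   2.6741     1.8570     0.9471]
  [   1.1421     2.1820     0.6128]
  [   0.3621     0.5292     1.1699]
x = (I − A)⁻¹ d = adj(I−A)·d / det(I−A), with det(I−A) = 0.26925:
  x_P = (0.7200·90 + 0.5000·50 + 0.2550·190) / 0.26925 = 138.25 / 0.26925 ≈ 513.46
  x_T = (0.3075·90 + 0.5875·50 + 0.1650·190) / 0.26925 = 88.40 / 0.26925 ≈ 328.32
  x_U = (0.0975·90 + 0.1425·50 + 0.3150·190) / 0.26925 = 75.75 / 0.26925 ≈ 281.34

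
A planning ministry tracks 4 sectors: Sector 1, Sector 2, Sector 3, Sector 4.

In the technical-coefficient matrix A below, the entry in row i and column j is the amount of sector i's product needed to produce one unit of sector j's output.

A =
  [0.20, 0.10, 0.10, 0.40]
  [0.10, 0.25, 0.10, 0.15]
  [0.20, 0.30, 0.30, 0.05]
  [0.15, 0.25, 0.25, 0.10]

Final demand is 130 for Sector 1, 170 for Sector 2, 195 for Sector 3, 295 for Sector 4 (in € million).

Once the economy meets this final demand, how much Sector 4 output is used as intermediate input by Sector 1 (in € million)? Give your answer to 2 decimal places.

z_41 = 115.08

I − A =
  [   0.80    -0.10    -0.10    -0.40]
  [  -0.10     0.75    -0.10    -0.15]
  [  -0.20    -0.30     0.70    -0.05]
  [  -0.15    -0.25    -0.25     0.90]
Compute the cofactors C_ij = (−1)^(i+j)·(3×3 minor ij) of I−A; the adjugate is their transpose:
adj(I−A) = Cᵀ =
  [ 0.397375   0.190000   0.161500   0.217250]
  [ 0.103750   0.413250   0.117250   0.121500]
  [ 0.168125   0.246750   0.443750   0.140500]
  [ 0.141750   0.215000   0.182750   0.369000]
det(I−A) = Σ_j (I−A)_1j·C_1j = (0.80)(0.397375) + (-0.10)(0.103750) + (-0.10)(0.168125) + (-0.40)(0.141750) = 0.2340125
(I − A)⁻¹ = adj(I−A) / det(I−A) ≈
  [   1.6981     0.8119     0.6901     0.9284]
  [   0.4434     1.7659     0.5010     0.5192]
  [   0.7184     1.0544     1.8963     0.6004]
  [   0.6057     0.9188     0.7809     1.5768]
First solve x = (I − A)⁻¹ d = adj(I−A)·d / det(I−A); in particular x_1 = (0.397375·130 + 0.190000·170 + 0.161500·195 + 0.217250·295) / 0.2340125 = 179.54 / 0.2340125 ≈ 767.2240.
Intermediate flow from 4 to 1: z_41 = a_41 · x_1 = 0.15 × 179.54 / 0.2340125 = 26.931 / 0.2340125 ≈ 115.08.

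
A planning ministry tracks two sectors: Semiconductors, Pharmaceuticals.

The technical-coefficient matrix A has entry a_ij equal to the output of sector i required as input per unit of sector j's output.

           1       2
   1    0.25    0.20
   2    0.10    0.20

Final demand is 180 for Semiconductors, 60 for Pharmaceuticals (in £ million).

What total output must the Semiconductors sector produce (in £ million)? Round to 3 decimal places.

x_1 = 268.966

I − A =
  [   0.75    -0.20]
  [  -0.10     0.80]
det(I−A) = (0.75)(0.80) − (-0.20)(-0.10) = 0.5800
adj(I−A) = [[0.80, 0.20], [0.10, 0.75]]
(I − A)⁻¹ = adj(I−A) / det(I−A) ≈
  [   1.3793     0.3448]
  [   0.1724     1.2931]
x = (I − A)⁻¹ d = adj(I−A)·d / det(I−A), with det(I−A) = 0.5800:
  x_1 = (0.80·180 + 0.20·60) / 0.5800 = 156.00 / 0.5800 ≈ 268.966
  x_2 = (0.10·180 + 0.75·60) / 0.5800 = 63.00 / 0.5800 ≈ 108.621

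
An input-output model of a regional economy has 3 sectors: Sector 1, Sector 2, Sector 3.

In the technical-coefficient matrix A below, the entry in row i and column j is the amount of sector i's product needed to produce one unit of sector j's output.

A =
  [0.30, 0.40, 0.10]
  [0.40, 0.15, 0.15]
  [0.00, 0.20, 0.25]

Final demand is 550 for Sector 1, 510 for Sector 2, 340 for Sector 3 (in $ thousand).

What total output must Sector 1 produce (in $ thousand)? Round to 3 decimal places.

x_1 = 1838.940

I − A =
  [   0.70    -0.40    -0.10]
  [  -0.40     0.85    -0.15]
  [   0.00    -0.20     0.75]
Cofactors of I−A, C_ij = (−1)^(i+j)·(minor ij) (rows/columns in the sector order above):
  C_11 = (0.85)(0.75) − (-0.15)(-0.20) = 0.6075
  C_12 = −[(-0.40)(0.75) − (-0.15)(0.00)] = 0.3000
  C_13 = (-0.40)(-0.20) − (0.85)(0.00) = 0.0800
  C_21 = −[(-0.40)(0.75) − (-0.10)(-0.20)] = 0.3200
  C_22 = (0.70)(0.75) − (-0.10)(0.00) = 0.5250
  C_23 = −[(0.70)(-0.20) − (-0.40)(0.00)] = 0.1400
  C_31 = (-0.40)(-0.15) − (-0.10)(0.85) = 0.1450
  C_32 = −[(0.70)(-0.15) − (-0.10)(-0.40)] = 0.1450
  C_33 = (0.70)(0.85) − (-0.40)(-0.40) = 0.4350
det(I−A) = Σ_j (I−A)_1j·C_1j = (0.70)(0.6075) + (-0.40)(0.3000) + (-0.10)(0.0800) = 0.29725
adj(I−A) = Cᵀ =
  [ 0.6075   0.3200   0.1450]
  [ 0.3000   0.5250   0.1450]
  [ 0.0800   0.1400   0.4350]
(I − A)⁻¹ = adj(I−A) / det(I−A) ≈
  [   2.0437     1.0765     0.4878]
  [   1.0093     1.7662     0.4878]
  [   0.2691     0.4710     1.4634]
x = (I − A)⁻¹ d = adj(I−A)·d / det(I−A), with det(I−A) = 0.29725:
  x_1 = (0.6075·550 + 0.3200·510 + 0.1450·340) / 0.29725 = 546.625 / 0.29725 ≈ 1838.940
  x_2 = (0.3000·550 + 0.5250·510 + 0.1450·340) / 0.29725 = 482.05 / 0.29725 ≈ 1621.699
  x_3 = (0.0800·550 + 0.1400·510 + 0.4350·340) / 0.29725 = 263.30 / 0.29725 ≈ 885.786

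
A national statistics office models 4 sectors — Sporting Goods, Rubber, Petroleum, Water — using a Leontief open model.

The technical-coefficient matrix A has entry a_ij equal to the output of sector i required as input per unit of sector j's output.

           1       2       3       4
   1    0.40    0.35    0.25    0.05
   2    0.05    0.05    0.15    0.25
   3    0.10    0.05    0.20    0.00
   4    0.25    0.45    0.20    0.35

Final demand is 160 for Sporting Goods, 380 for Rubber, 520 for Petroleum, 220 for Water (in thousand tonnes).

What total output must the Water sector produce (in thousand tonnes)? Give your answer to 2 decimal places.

I − A =
  [   0.60    -0.35    -0.25    -0.05]
  [  -0.05     0.95    -0.15    -0.25]
  [  -0.10    -0.05     0.80     0.00]
  [  -0.25    -0.45    -0.20     0.65]
Compute the cofactors C_ij = (−1)^(i+j)·(3×3 minor ij) of I−A; the adjugate is their transpose:
adj(I−A) = Cᵀ =
  [ 0.396625   0.208625   0.190750   0.110750]
  [ 0.090750   0.284750   0.110875   0.116500]
  [ 0.055250   0.043875   0.256750   0.021125]
  [ 0.232375   0.290875   0.229125   0.407875]
det(I−A) = Σ_j (I−A)_1j·C_1j = (0.60)(0.396625) + (-0.35)(0.090750) + (-0.25)(0.055250) + (-0.05)(0.232375) = 0.18078125
(I − A)⁻¹ = adj(I−A) / det(I−A) ≈
  [   2.1939     1.1540     1.0551     0.6126]
  [   0.5020     1.5751     0.6133     0.6444]
  [   0.3056     0.2427     1.4202     0.1169]
  [   1.2854     1.6090     1.2674     2.2562]
x = (I − A)⁻¹ d = adj(I−A)·d / det(I−A), with det(I−A) = 0.18078125:
  x_1 = (0.396625·160 + 0.208625·380 + 0.190750·520 + 0.110750·220) / 0.18078125 = 266.2925 / 0.18078125 ≈ 1473.01
  x_2 = (0.090750·160 + 0.284750·380 + 0.110875·520 + 0.116500·220) / 0.18078125 = 206.01 / 0.18078125 ≈ 1139.55
  x_3 = (0.055250·160 + 0.043875·380 + 0.256750·520 + 0.021125·220) / 0.18078125 = 163.67 / 0.18078125 ≈ 905.35
  x_4 = (0.232375·160 + 0.290875·380 + 0.229125·520 + 0.407875·220) / 0.18078125 = 356.59 / 0.18078125 ≈ 1972.49

x_4 = 1972.49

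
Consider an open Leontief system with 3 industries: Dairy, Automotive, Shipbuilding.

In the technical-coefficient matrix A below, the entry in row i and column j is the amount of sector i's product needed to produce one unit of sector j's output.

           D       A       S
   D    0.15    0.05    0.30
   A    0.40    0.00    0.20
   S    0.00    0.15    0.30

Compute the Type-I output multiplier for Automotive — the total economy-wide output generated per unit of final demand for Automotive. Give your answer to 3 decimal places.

I − A =
  [   0.85    -0.05    -0.30]
  [  -0.40     1.00    -0.20]
  [   0.00    -0.15     0.70]
Cofactors of I−A, C_ij = (−1)^(i+j)·(minor ij) (rows/columns in the sector order above):
  C_11 = (1.00)(0.70) − (-0.20)(-0.15) = 0.6700
  C_12 = −[(-0.40)(0.70) − (-0.20)(0.00)] = 0.2800
  C_13 = (-0.40)(-0.15) − (1.00)(0.00) = 0.0600
  C_21 = −[(-0.05)(0.70) − (-0.30)(-0.15)] = 0.0800
  C_22 = (0.85)(0.70) − (-0.30)(0.00) = 0.5950
  C_23 = −[(0.85)(-0.15) − (-0.05)(0.00)] = 0.1275
  C_31 = (-0.05)(-0.20) − (-0.30)(1.00) = 0.3100
  C_32 = −[(0.85)(-0.20) − (-0.30)(-0.40)] = 0.2900
  C_33 = (0.85)(1.00) − (-0.05)(-0.40) = 0.8300
det(I−A) = Σ_j (I−A)_1j·C_1j = (0.85)(0.6700) + (-0.05)(0.2800) + (-0.30)(0.0600) = 0.5375
adj(I−A) = Cᵀ =
  [ 0.6700   0.0800   0.3100]
  [ 0.2800   0.5950   0.2900]
  [ 0.0600   0.1275   0.8300]
(I − A)⁻¹ = adj(I−A) / det(I−A) ≈
  [   1.2465     0.1488     0.5767]
  [   0.5209     1.1070     0.5395]
  [   0.1116     0.2372     1.5442]
The output multiplier for sector j is the column-j sum of the Leontief inverse (I − A)⁻¹ = adj(I−A) / det(I−A).
Column A of adj(I−A): (0.0800, 0.5950, 0.1275); det(I−A) = 0.5375.
m_A = (0.0800 + 0.5950 + 0.1275) / 0.5375 = 0.8025 / 0.5375 ≈ 1.493.

m_A = 1.493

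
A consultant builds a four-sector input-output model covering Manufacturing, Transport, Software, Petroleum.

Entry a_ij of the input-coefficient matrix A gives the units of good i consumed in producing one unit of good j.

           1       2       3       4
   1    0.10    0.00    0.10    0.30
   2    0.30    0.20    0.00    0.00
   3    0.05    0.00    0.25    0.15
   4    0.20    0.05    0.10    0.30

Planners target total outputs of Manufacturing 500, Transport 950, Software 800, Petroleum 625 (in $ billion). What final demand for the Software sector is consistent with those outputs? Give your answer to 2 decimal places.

I − A =
  [   0.90     0.00    -0.10    -0.30]
  [  -0.30     0.80     0.00     0.00]
  [  -0.05     0.00     0.75    -0.15]
  [  -0.20    -0.05    -0.10     0.70]
d = (I − A) x:
  d_1 = (+0.90)·500 + (+0.00)·950 + (-0.10)·800 + (-0.30)·625 = 182.50
  d_2 = (-0.30)·500 + (+0.80)·950 + (+0.00)·800 + (+0.00)·625 = 610.00
  d_3 = (-0.05)·500 + (+0.00)·950 + (+0.75)·800 + (-0.15)·625 = 481.25
  d_4 = (-0.20)·500 + (-0.05)·950 + (-0.10)·800 + (+0.70)·625 = 210.00

d_3 = 481.25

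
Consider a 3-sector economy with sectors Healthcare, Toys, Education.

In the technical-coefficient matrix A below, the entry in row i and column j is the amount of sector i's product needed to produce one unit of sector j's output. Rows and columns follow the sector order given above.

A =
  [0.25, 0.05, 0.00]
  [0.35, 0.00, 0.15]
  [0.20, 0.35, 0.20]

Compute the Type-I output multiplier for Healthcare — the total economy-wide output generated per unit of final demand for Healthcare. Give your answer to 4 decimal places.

I − A =
  [   0.75    -0.05     0.00]
  [  -0.35     1.00    -0.15]
  [  -0.20    -0.35     0.80]
Cofactors of I−A, C_ij = (−1)^(i+j)·(minor ij) (rows/columns in the sector order above):
  C_11 = (1.00)(0.80) − (-0.15)(-0.35) = 0.7475
  C_12 = −[(-0.35)(0.80) − (-0.15)(-0.20)] = 0.3100
  C_13 = (-0.35)(-0.35) − (1.00)(-0.20) = 0.3225
  C_21 = −[(-0.05)(0.80) − (0.00)(-0.35)] = 0.0400
  C_22 = (0.75)(0.80) − (0.00)(-0.20) = 0.6000
  C_23 = −[(0.75)(-0.35) − (-0.05)(-0.20)] = 0.2725
  C_31 = (-0.05)(-0.15) − (0.00)(1.00) = 0.0075
  C_32 = −[(0.75)(-0.15) − (0.00)(-0.35)] = 0.1125
  C_33 = (0.75)(1.00) − (-0.05)(-0.35) = 0.7325
det(I−A) = Σ_j (I−A)_1j·C_1j = (0.75)(0.7475) + (-0.05)(0.3100) + (0.00)(0.3225) = 0.545125
adj(I−A) = Cᵀ =
  [ 0.7475   0.0400   0.0075]
  [ 0.3100   0.6000   0.1125]
  [ 0.3225   0.2725   0.7325]
(I − A)⁻¹ = adj(I−A) / det(I−A) ≈
  [   1.37125     0.07338     0.01376]
  [   0.56868     1.10066     0.20637]
  [   0.59161     0.49989     1.34373]
The output multiplier for sector j is the column-j sum of the Leontief inverse (I − A)⁻¹ = adj(I−A) / det(I−A).
Column 1 of adj(I−A): (0.7475, 0.3100, 0.3225); det(I−A) = 0.545125.
m_1 = (0.7475 + 0.3100 + 0.3225) / 0.545125 = 1.38 / 0.545125 ≈ 2.5315.

m_1 = 2.5315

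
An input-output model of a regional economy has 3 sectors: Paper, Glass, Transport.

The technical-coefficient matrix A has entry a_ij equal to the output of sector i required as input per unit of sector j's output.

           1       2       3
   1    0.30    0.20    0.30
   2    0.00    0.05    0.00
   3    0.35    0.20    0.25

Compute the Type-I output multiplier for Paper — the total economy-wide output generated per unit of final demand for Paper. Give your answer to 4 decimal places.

I − A =
  [   0.70    -0.20    -0.30]
  [   0.00     0.95     0.00]
  [  -0.35    -0.20     0.75]
Cofactors of I−A, C_ij = (−1)^(i+j)·(minor ij) (rows/columns in the sector order above):
  C_11 = (0.95)(0.75) − (0.00)(-0.20) = 0.7125
  C_12 = −[(0.00)(0.75) − (0.00)(-0.35)] = 0.0000
  C_13 = (0.00)(-0.20) − (0.95)(-0.35) = 0.3325
  C_21 = −[(-0.20)(0.75) − (-0.30)(-0.20)] = 0.2100
  C_22 = (0.70)(0.75) − (-0.30)(-0.35) = 0.4200
  C_23 = −[(0.70)(-0.20) − (-0.20)(-0.35)] = 0.2100
  C_31 = (-0.20)(0.00) − (-0.30)(0.95) = 0.2850
  C_32 = −[(0.70)(0.00) − (-0.30)(0.00)] = 0.0000
  C_33 = (0.70)(0.95) − (-0.20)(0.00) = 0.6650
det(I−A) = Σ_j (I−A)_1j·C_1j = (0.70)(0.7125) + (-0.20)(0.0000) + (-0.30)(0.3325) = 0.3990
adj(I−A) = Cᵀ =
  [ 0.7125   0.2100   0.2850]
  [ 0.0000   0.4200   0.0000]
  [ 0.3325   0.2100   0.6650]
(I − A)⁻¹ = adj(I−A) / det(I−A) ≈
  [   1.78571     0.52632     0.71429]
  [   0.00000     1.05263     0.00000]
  [   0.83333     0.52632     1.66667]
The output multiplier for sector j is the column-j sum of the Leontief inverse (I − A)⁻¹ = adj(I−A) / det(I−A).
Column 1 of adj(I−A): (0.7125, 0.0000, 0.3325); det(I−A) = 0.3990.
m_1 = (0.7125 + 0.0000 + 0.3325) / 0.3990 = 1.045 / 0.3990 ≈ 2.6190.

m_1 = 2.6190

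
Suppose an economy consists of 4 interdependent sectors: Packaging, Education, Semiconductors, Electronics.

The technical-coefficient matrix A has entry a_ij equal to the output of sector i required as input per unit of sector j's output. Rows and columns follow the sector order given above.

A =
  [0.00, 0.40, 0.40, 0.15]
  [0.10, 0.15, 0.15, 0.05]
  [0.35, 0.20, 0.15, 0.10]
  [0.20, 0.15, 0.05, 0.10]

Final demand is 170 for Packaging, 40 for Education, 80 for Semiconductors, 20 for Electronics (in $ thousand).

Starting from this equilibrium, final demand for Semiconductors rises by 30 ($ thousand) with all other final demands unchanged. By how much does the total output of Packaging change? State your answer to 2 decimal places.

I − A =
  [   1.00    -0.40    -0.40    -0.15]
  [  -0.10     0.85    -0.15    -0.05]
  [  -0.35    -0.20     0.85    -0.10]
  [  -0.20    -0.15    -0.05     0.90]
Compute the cofactors C_ij = (−1)^(i+j)·(3×3 minor ij) of I−A; the adjugate is their transpose:
adj(I−A) = Cᵀ =
  [ 0.609875   0.402625   0.367750   0.164875]
  [ 0.135625   0.597875   0.173750   0.075125]
  [ 0.303625   0.330875   0.689750   0.145625]
  [ 0.175000   0.207500   0.149000   0.510500]
det(I−A) = Σ_j (I−A)_1j·C_1j = (1.00)(0.609875) + (-0.40)(0.135625) + (-0.40)(0.303625) + (-0.15)(0.175000) = 0.407925
(I − A)⁻¹ = adj(I−A) / det(I−A) ≈
  [   1.4951     0.9870     0.9015     0.4042]
  [   0.3325     1.4656     0.4259     0.1842]
  [   0.7443     0.8111     1.6909     0.3570]
  [   0.4290     0.5087     0.3653     1.2515]
Δx = (I − A)⁻¹ Δd with Δd having +30 in the Semiconductors component and 0 elsewhere.
So Δx_1 = L_13 · (+30), where L_13 = adj(I−A)_13 / det(I−A) = 0.367750 / 0.407925.
Δx_1 = 0.367750 × (+30) / 0.407925 = 11.0325 / 0.407925 ≈ 27.05.

Δx_1 = 27.05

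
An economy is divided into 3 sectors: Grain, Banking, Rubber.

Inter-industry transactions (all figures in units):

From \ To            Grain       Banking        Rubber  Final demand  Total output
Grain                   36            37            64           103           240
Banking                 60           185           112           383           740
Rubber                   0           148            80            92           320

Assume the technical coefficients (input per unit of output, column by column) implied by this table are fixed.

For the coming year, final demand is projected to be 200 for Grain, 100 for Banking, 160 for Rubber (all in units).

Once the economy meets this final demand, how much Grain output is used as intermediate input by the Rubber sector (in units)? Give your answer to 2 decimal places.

Technical coefficients a_ij = z_ij / X_j:
  a_11 = 36/240 = 0.15, a_21 = 60/240 = 0.25, a_31 = 0/240 = 0.00
  a_12 = 37/740 = 0.05, a_22 = 185/740 = 0.25, a_32 = 148/740 = 0.20
  a_13 = 64/320 = 0.20, a_23 = 112/320 = 0.35, a_33 = 80/320 = 0.25
I − A =
  [   0.85    -0.05    -0.20]
  [  -0.25     0.75    -0.35]
  [   0.00    -0.20     0.75]
Cofactors of I−A, C_ij = (−1)^(i+j)·(minor ij) (rows/columns in the sector order above):
  C_11 = (0.75)(0.75) − (-0.35)(-0.20) = 0.4925
  C_12 = −[(-0.25)(0.75) − (-0.35)(0.00)] = 0.1875
  C_13 = (-0.25)(-0.20) − (0.75)(0.00) = 0.0500
  C_21 = −[(-0.05)(0.75) − (-0.20)(-0.20)] = 0.0775
  C_22 = (0.85)(0.75) − (-0.20)(0.00) = 0.6375
  C_23 = −[(0.85)(-0.20) − (-0.05)(0.00)] = 0.1700
  C_31 = (-0.05)(-0.35) − (-0.20)(0.75) = 0.1675
  C_32 = −[(0.85)(-0.35) − (-0.20)(-0.25)] = 0.3475
  C_33 = (0.85)(0.75) − (-0.05)(-0.25) = 0.6250
det(I−A) = Σ_j (I−A)_1j·C_1j = (0.85)(0.4925) + (-0.05)(0.1875) + (-0.20)(0.0500) = 0.39925
adj(I−A) = Cᵀ =
  [ 0.4925   0.0775   0.1675]
  [ 0.1875   0.6375   0.3475]
  [ 0.0500   0.1700   0.6250]
(I − A)⁻¹ = adj(I−A) / det(I−A) ≈
  [   1.2336     0.1941     0.4195]
  [   0.4696     1.5967     0.8704]
  [   0.1252     0.4258     1.5654]
First solve x = (I − A)⁻¹ d = adj(I−A)·d / det(I−A); in particular x_3 = (0.0500·200 + 0.1700·100 + 0.6250·160) / 0.39925 = 127.00 / 0.39925 ≈ 318.0964.
Intermediate flow from 1 to 3: z_13 = a_13 · x_3 = 0.20 × 127.00 / 0.39925 = 25.40 / 0.39925 ≈ 63.62.

z_13 = 63.62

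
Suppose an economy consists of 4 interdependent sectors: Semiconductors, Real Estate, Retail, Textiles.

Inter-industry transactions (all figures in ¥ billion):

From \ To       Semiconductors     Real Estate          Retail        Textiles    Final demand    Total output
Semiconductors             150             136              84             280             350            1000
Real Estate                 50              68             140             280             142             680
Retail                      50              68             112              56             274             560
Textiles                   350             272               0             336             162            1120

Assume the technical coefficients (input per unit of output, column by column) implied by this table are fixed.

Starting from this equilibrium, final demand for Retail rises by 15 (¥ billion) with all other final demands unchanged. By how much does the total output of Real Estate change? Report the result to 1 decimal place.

Technical coefficients a_ij = z_ij / X_j:
  a_11 = 150/1000 = 0.15, a_21 = 50/1000 = 0.05, a_31 = 50/1000 = 0.05, a_41 = 350/1000 = 0.35
  a_12 = 136/680 = 0.20, a_22 = 68/680 = 0.10, a_32 = 68/680 = 0.10, a_42 = 272/680 = 0.40
  a_13 = 84/560 = 0.15, a_23 = 140/560 = 0.25, a_33 = 112/560 = 0.20, a_43 = 0/560 = 0.00
  a_14 = 280/1120 = 0.25, a_24 = 280/1120 = 0.25, a_34 = 56/1120 = 0.05, a_44 = 336/1120 = 0.30
I − A =
  [   0.85    -0.20    -0.15    -0.25]
  [  -0.05     0.90    -0.25    -0.25]
  [  -0.05    -0.10     0.80    -0.05]
  [  -0.35    -0.40     0.00     0.70]
Compute the cofactors C_ij = (−1)^(i+j)·(3×3 minor ij) of I−A; the adjugate is their transpose:
adj(I−A) = Cᵀ =
  [ 0.401500   0.205500   0.139500   0.226750]
  [ 0.111125   0.398125   0.145250   0.192250]
  [ 0.055500   0.083250   0.342250   0.074000]
  [ 0.264250   0.330250   0.152750   0.572750]
det(I−A) = Σ_j (I−A)_1j·C_1j = (0.85)(0.401500) + (-0.20)(0.111125) + (-0.15)(0.055500) + (-0.25)(0.264250) = 0.2446625
(I − A)⁻¹ = adj(I−A) / det(I−A) ≈
  [   1.6410     0.8399     0.5702     0.9268]
  [   0.4542     1.6272     0.5937     0.7858]
  [   0.2268     0.3403     1.3989     0.3025]
  [   1.0801     1.3498     0.6243     2.3410]
Δx = (I − A)⁻¹ Δd with Δd having +15 in the Retail component and 0 elsewhere.
So Δx_2 = L_23 · (+15), where L_23 = adj(I−A)_23 / det(I−A) = 0.145250 / 0.2446625.
Δx_2 = 0.145250 × (+15) / 0.2446625 = 2.17875 / 0.2446625 ≈ 8.9.

Δx_2 = 8.9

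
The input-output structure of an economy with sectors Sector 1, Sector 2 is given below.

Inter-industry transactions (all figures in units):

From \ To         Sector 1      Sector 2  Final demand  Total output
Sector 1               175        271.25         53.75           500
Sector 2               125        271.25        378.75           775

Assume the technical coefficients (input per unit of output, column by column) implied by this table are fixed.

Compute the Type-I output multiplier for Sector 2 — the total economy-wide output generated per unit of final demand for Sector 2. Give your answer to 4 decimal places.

m_2 = 2.9851

Technical coefficients a_ij = z_ij / X_j:
  a_11 = 175/500 = 0.35, a_21 = 125/500 = 0.25
  a_12 = 271.25/775 = 0.35, a_22 = 271.25/775 = 0.35
I − A =
  [   0.65    -0.35]
  [  -0.25     0.65]
det(I−A) = (0.65)(0.65) − (-0.35)(-0.25) = 0.3350
adj(I−A) = [[0.65, 0.35], [0.25, 0.65]]
(I − A)⁻¹ = adj(I−A) / det(I−A) ≈
  [   1.94030     1.04478]
  [   0.74627     1.94030]
The output multiplier for sector j is the column-j sum of the Leontief inverse (I − A)⁻¹ = adj(I−A) / det(I−A).
Column 2 of adj(I−A): (0.35, 0.65); det(I−A) = 0.3350.
m_2 = (0.35 + 0.65) / 0.3350 = 1.00 / 0.3350 ≈ 2.9851.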